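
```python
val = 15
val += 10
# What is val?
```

Trace:
`val = 15` → val = 15
`val += 10` → val = 25
So val = 25

Answer: 25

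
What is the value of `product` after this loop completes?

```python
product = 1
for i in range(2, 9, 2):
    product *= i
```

Product of even numbers 2 to 8
`product` takes the values: 1 → 2 → 8 → 48 → 384

Answer: 384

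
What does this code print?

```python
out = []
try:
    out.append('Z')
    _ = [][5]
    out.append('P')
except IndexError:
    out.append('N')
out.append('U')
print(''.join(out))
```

Execution trace: 'Z' (try body) → 'N' (except IndexError) → 'U' (after the try/except). Output: ZNU

Answer: ZNU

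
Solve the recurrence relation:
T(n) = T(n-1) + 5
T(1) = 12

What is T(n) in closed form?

Unrolling: T(n) = T(1) + 5·(n-1) = 12 + 5(n-1) = 5n + 7.

Answer: T(n) = 5n + 7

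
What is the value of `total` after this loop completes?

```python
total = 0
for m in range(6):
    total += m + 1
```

Start at 0, add 1 to 6 = 21
`total` takes the values: 0 → 1 → 3 → 6 → 10 → 15 → 21

Answer: 21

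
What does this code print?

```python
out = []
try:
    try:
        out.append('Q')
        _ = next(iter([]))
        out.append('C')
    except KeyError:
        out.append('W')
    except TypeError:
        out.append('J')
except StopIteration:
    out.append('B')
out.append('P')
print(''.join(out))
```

Execution trace: 'Q' (try body) → 'B' (outer except StopIteration) → 'P' (after the try/except). Output: QBP

Answer: QBP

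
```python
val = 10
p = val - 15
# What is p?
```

Trace:
`val = 10` → val = 10
`p = val - 15` → p = -5
So p = -5

Answer: -5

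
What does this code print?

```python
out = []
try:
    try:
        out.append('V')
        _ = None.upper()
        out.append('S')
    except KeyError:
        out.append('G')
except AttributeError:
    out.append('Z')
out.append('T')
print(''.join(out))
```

Execution trace: 'V' (try body) → 'Z' (outer except AttributeError) → 'T' (after the try/except). Output: VZT

Answer: VZT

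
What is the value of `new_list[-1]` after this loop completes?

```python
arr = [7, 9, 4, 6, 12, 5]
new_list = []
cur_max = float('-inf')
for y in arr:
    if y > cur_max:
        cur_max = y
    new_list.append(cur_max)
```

Running max ends at 12
`new_list` takes the values: [] → [7] → [7, 9] → [7, 9, 9] → [7, 9, 9, 9] → [7, 9, 9, 9, 12] → [7, 9, 9, 9, 12, 12]
So `new_list[-1]` = 12

Answer: 12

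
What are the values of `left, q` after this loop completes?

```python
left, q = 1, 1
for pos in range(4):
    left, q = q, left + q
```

Fibonacci: after 4 iterations
`left, q` takes the values: (1, 1) → (1, 2) → (2, 3) → (3, 5) → (5, 8)

Answer: 5, 8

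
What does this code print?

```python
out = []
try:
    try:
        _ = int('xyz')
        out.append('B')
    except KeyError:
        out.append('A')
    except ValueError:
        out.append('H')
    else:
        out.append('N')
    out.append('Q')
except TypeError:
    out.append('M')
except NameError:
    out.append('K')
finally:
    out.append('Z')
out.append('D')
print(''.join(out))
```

Execution trace: 'H' (inner except ValueError) → 'Q' (try body, no exception) → 'Z' (finally) → 'D' (after the try/except). Output: HQZD

Answer: HQZD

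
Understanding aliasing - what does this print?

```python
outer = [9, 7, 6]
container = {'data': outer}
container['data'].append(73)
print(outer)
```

Key concept: dict holds reference to list.
Step by step:
`outer = [9, 7, 6]` → outer = [9, 7, 6]
`container = {'data': outer}` → container = {'data': [9, 7, 6]}
`container['data'].append(73)` → outer = [9, 7, 6, 73]; container = {'data': [9, 7, 6, 73]}
`print(outer)` → prints [9, 7, 6, 73]

Answer: [9, 7, 6, 73]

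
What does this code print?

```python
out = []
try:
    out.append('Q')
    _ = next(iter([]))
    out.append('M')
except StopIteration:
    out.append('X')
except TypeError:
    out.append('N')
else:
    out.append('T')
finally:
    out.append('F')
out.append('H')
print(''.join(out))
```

Execution trace: 'Q' (try body) → 'X' (except StopIteration) → 'F' (finally) → 'H' (after the try/except). Output: QXFH

Answer: QXFH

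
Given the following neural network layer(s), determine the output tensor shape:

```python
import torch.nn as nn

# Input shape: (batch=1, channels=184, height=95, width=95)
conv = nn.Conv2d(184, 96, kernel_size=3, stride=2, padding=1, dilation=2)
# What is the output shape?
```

Input: (1, 184, 95, 95) -> Output: (1, 96, 47, 47)

Answer: (1, 96, 47, 47)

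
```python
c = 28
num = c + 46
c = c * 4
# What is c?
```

Trace:
`c = 28` → c = 28
`num = c + 46` → num = 74
`c = c * 4` → c = 112
So c = 112

Answer: 112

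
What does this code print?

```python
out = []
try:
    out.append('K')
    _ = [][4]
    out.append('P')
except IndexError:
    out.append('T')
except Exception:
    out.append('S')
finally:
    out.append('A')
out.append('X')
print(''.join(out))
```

Execution trace: 'K' (try body) → 'T' (except IndexError) → 'A' (finally) → 'X' (after the try/except). Output: KTAX

Answer: KTAX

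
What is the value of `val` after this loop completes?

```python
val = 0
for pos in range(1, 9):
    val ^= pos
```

XOR of 1 to 8
`val` takes the values: 0 → 1 → 3 → 0 → 4 → 1 → 7 → 0 → 8

Answer: 8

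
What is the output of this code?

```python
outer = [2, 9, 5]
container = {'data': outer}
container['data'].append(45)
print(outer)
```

Key concept: dict holds reference to list.
Step by step:
`outer = [2, 9, 5]` → outer = [2, 9, 5]
`container = {'data': outer}` → container = {'data': [2, 9, 5]}
`container['data'].append(45)` → outer = [2, 9, 5, 45]; container = {'data': [2, 9, 5, 45]}
`print(outer)` → prints [2, 9, 5, 45]

Answer: [2, 9, 5, 45]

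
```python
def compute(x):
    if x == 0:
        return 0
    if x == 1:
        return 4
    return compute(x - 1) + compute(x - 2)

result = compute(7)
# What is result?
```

Build up from base cases: compute(0)=0, compute(1)=4, compute(2)=4, compute(3)=8, compute(4)=12, compute(5)=20, compute(6)=32, ..., compute(7)=52

Answer: 52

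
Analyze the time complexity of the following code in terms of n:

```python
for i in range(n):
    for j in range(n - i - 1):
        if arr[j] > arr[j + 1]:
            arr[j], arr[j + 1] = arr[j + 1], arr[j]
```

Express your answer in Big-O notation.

This is Bubble sort. Time complexity: O(n²).

Answer: O(n²)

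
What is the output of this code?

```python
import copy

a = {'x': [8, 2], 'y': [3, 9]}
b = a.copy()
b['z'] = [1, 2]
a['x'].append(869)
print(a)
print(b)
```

Key concept: shallow copy of dict with mutable values.
Step by step:
`a = {'x': [8, 2], 'y': [3, 9]}` → a = {'x': [8, 2], 'y': [3, 9]}
`b = a.copy()` → b = {'x': [8, 2], 'y': [3, 9]}
`b['z'] = [1, 2]` → b = {'x': [8, 2], 'y': [3, 9], 'z': [1, 2]}
`a['x'].append(869)` → a = {'x': [8, 2, 869], 'y': [3, 9]}; b = {'x': [8, 2, 869], 'y': [3, 9], 'z': [1, 2]}
`print(a)` → prints {'x': [8, 2, 869], 'y': [3, 9]}
`print(b)` → prints {'x': [8, 2, 869], 'y': [3, 9], 'z': [1, 2]}

Answer:
{'x': [8, 2, 869], 'y': [3, 9]}
{'x': [8, 2, 869], 'y': [3, 9], 'z': [1, 2]}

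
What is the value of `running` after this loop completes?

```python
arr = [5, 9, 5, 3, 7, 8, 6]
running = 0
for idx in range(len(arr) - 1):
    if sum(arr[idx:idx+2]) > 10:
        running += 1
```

Count windows with sum > 10
`running` takes the values: 0 → 1 → 2 → 3 → 4

Answer: 4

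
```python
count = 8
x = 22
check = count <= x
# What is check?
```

Trace:
`count = 8` → count = 8
`x = 22` → x = 22
`check = count <= x` → check = True
So check = True

Answer: True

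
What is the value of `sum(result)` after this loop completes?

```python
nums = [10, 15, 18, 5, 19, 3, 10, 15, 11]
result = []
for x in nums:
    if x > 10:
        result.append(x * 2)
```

Sum of doubled values > 10
`result` takes the values: [] → [30] → [30, 36] → [30, 36, 38] → [30, 36, 38, 30] → [30, 36, 38, 30, 22]
So `sum(result)` = 156

Answer: 156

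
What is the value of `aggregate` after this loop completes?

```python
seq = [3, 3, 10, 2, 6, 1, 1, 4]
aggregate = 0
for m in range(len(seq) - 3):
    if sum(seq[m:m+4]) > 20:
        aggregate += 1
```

Count windows with sum > 20
`aggregate` takes the values: 0 → 1

Answer: 1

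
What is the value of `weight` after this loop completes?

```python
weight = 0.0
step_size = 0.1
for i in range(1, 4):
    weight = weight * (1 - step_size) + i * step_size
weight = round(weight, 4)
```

Moving average with lr=0.1
`weight` takes the values: 0.0 → 0.1 → 0.29 → 0.561

Answer: 0.561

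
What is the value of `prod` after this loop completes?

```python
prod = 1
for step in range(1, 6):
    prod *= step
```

5! = 120
`prod` takes the values: 1 → 2 → 6 → 24 → 120

Answer: 120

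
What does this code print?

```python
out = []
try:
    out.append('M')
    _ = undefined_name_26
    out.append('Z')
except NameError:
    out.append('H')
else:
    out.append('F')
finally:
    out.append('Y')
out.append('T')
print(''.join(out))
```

Execution trace: 'M' (try body) → 'H' (except NameError) → 'Y' (finally) → 'T' (after the try/except). Output: MHYT

Answer: MHYT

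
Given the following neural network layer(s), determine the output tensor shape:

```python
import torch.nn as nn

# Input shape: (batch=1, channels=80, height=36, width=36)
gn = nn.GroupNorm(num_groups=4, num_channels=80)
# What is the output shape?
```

Input: (1, 80, 36, 36) -> Output: (1, 80, 36, 36)

Answer: (1, 80, 36, 36)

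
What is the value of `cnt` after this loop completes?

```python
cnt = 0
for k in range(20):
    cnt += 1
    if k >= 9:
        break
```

Loop breaks when k reaches 9, cnt is 10
`cnt` takes the values: 0 → 1 → 2 → 3 → 4 → 5 → 6 → 7 → 8 → 9 → 10

Answer: 10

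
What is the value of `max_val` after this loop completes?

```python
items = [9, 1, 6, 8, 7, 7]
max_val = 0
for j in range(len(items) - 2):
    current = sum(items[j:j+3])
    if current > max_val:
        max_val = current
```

Max sum of 3-element window in [9, 1, 6, 8, 7, 7]
`max_val` takes the values: 0 → 16 → 21 → 22

Answer: 22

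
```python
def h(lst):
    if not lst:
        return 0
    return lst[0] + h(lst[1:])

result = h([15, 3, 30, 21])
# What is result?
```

15 + 3 + 30 + 21 + 0 = 69

Answer: 69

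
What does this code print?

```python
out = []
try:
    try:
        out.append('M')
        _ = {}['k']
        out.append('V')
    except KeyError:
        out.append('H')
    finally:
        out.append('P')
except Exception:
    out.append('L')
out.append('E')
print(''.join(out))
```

Execution trace: 'M' (inner try body) → 'H' (inner except KeyError) → 'P' (inner finally) → 'E' (after the try/except). Output: MHPE

Answer: MHPE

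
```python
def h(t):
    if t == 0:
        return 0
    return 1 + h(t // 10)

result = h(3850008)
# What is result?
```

Count of digits of 3850008: 7

Answer: 7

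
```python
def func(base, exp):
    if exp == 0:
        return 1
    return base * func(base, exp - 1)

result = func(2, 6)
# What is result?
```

func(2, 6) = 2 * 2 * 2 * 2 * 2 * 2 = 64

Answer: 64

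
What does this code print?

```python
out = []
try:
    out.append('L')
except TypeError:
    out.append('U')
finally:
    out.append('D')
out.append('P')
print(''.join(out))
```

Execution trace: 'L' (try body, no exception) → 'D' (finally) → 'P' (after the try/except). Output: LDP

Answer: LDP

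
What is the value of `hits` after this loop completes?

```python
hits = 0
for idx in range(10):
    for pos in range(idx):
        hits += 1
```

Triangle number: 0+1+2+...+9
`hits` takes the values: 0 → 1 → 2 → 3 → 4 → 5 → 6 → 7 → 8 → 9 → 10 → 11 → 12 → 13 → 14 → 15 → 16 → 17 → 18 → 19 → 20 → 21 → 22 → 23 → 24 → 25 → 26 → 27 → 28 → 29 → … → 41 → 42 → 43 → 44 → 45

Answer: 45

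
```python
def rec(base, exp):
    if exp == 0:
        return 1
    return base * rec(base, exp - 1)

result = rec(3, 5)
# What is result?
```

rec(3, 5) = 3 * 3 * 3 * 3 * 3 = 243

Answer: 243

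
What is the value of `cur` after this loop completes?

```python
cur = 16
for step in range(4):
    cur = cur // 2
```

Halve 4 times: 16 // 2^4 = 1
`cur` takes the values: 16 → 8 → 4 → 2 → 1

Answer: 1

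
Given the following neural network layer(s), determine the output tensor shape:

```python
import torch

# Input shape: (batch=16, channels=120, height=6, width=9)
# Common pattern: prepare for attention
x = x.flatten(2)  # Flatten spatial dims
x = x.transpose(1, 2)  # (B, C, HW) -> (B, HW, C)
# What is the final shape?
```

Input: (16, 120, 6, 9) -> after flatten(2): (16, 120, 54) -> Output: (16, 54, 120)

Answer: (16, 54, 120)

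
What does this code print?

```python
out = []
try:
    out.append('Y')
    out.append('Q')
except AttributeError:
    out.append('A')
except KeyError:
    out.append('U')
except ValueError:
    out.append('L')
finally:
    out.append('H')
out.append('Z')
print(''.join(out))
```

Execution trace: 'Y' (try body) → 'Q' (try body, no exception) → 'H' (finally) → 'Z' (after the try/except). Output: YQHZ

Answer: YQHZ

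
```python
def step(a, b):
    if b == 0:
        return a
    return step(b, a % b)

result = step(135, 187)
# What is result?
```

step(135, 187) -> step(187, 135) -> step(135, 52) -> step(52, 31) -> step(31, 21) -> step(21, 10) -> step(10, 1) -> step(1, 0) -> 1

Answer: 1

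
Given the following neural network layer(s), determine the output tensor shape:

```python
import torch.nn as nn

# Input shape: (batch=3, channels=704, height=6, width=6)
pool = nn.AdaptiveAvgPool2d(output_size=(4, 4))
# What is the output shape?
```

Input: (3, 704, 6, 6) -> Output: (3, 704, 4, 4)

Answer: (3, 704, 4, 4)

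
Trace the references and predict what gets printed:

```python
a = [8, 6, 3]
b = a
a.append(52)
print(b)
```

Key concept: basic list aliasing.
Step by step:
`a = [8, 6, 3]` → a = [8, 6, 3]
`b = a` → b = [8, 6, 3] (same object as a)
`a.append(52)` → a = [8, 6, 3, 52] (same object as b); b = [8, 6, 3, 52] (same object as a)
`print(b)` → prints [8, 6, 3, 52]

Answer: [8, 6, 3, 52]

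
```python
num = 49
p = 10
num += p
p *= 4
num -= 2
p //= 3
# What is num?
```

Trace:
`num = 49` → num = 49
`p = 10` → p = 10
`num += p` → num = 59
`p *= 4` → p = 40
`num -= 2` → num = 57
`p //= 3` → p = 13
So num = 57

Answer: 57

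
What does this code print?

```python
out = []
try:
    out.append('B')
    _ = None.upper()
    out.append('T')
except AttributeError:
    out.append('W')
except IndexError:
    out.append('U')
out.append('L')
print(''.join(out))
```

Execution trace: 'B' (try body) → 'W' (except AttributeError) → 'L' (after the try/except). Output: BWL

Answer: BWL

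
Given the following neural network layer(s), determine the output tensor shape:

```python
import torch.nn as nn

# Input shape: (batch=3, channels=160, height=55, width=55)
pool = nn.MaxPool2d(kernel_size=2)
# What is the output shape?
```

Input: (3, 160, 55, 55) -> Output: (3, 160, 27, 27)

Answer: (3, 160, 27, 27)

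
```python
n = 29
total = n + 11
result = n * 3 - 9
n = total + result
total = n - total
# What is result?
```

Trace:
`n = 29` → n = 29
`total = n + 11` → total = 40
`result = n * 3 - 9` → result = 78
`n = total + result` → n = 118
`total = n - total` → total = 78
So result = 78

Answer: 78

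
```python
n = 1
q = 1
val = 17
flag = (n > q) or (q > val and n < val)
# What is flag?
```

Trace:
`n = 1` → n = 1
`q = 1` → q = 1
`val = 17` → val = 17
`flag = (n > q) or (q > val and n < val)` → flag = False
So flag = False

Answer: False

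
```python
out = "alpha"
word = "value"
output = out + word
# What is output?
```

Trace:
`out = "alpha"` → out = 'alpha'
`word = "value"` → word = 'value'
`output = out + word` → output = 'alphavalue'
So output = 'alphavalue'

Answer: 'alphavalue'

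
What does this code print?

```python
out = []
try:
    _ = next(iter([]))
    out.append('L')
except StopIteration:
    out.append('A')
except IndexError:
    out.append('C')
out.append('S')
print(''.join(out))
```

Execution trace: 'A' (except StopIteration) → 'S' (after the try/except). Output: AS

Answer: AS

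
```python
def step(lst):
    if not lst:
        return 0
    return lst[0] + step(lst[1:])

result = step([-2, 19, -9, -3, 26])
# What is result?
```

(-2) + 19 + (-9) + (-3) + 26 + 0 = 31

Answer: 31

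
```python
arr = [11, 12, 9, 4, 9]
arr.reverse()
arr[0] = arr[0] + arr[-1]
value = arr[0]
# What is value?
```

Trace:
`arr = [11, 12, 9, 4, 9]` → arr = [11, 12, 9, 4, 9]
`arr.reverse()` → arr = [9, 4, 9, 12, 11]
`arr[0] = arr[0] + arr[-1]` → arr = [20, 4, 9, 12, 11]
`value = arr[0]` → value = 20
So value = 20

Answer: 20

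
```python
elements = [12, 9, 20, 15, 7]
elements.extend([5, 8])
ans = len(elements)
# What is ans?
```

Trace:
`elements = [12, 9, 20, 15, 7]` → elements = [12, 9, 20, 15, 7]
`elements.extend([5, 8])` → elements = [12, 9, 20, 15, 7, 5, 8]
`ans = len(elements)` → ans = 7
So ans = 7

Answer: 7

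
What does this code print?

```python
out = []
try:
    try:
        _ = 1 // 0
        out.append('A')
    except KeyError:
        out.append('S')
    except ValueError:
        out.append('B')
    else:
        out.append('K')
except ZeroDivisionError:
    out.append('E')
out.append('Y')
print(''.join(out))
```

Execution trace: 'E' (outer except ZeroDivisionError) → 'Y' (after the try/except). Output: EY

Answer: EY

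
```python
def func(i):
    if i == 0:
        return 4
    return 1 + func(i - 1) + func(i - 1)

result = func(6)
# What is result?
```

func(i) = 1 + 2·func(i-1), func(0)=4. Closed form: (4+1)·2^6 - 1 = 319.

Answer: 319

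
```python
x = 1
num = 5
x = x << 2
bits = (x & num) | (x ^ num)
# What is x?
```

Trace:
`x = 1` → x = 1
`num = 5` → num = 5
`x = x << 2` → x = 4
`bits = (x & num) | (x ^ num)` → bits = 5
So x = 4

Answer: 4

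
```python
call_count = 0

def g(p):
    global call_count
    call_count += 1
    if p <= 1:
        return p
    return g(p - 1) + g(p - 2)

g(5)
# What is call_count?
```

Calls(p) = 1 + Calls(p-1) + Calls(p-2); Calls(0)=Calls(1)=1. For p=5 this gives 15.

Answer: 15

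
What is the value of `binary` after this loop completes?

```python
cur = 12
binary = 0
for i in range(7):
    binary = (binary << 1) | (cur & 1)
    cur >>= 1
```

Reverse lowest 7 bits of 12
`binary` takes the values: 0 → 1 → 3 → 6 → 12 → 24

Answer: 24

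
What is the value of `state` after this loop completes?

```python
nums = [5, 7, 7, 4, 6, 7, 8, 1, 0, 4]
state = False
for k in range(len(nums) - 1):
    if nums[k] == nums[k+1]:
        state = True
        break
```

Check consecutive duplicates in [5, 7, 7, 4, 6, 7, 8, 1, 0, 4]
`state` takes the values: False → True

Answer: True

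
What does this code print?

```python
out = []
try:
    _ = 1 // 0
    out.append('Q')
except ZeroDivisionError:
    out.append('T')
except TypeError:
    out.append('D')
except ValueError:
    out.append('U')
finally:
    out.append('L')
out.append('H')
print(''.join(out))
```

Execution trace: 'T' (except ZeroDivisionError) → 'L' (finally) → 'H' (after the try/except). Output: TLH

Answer: TLH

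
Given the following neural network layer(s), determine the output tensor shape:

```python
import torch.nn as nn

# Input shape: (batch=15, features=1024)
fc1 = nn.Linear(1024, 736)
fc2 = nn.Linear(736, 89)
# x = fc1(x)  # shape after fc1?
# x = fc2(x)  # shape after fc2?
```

Input: (15, 1024) -> after fc1: (15, 736) -> Output: (15, 89)

Answer: (15, 89)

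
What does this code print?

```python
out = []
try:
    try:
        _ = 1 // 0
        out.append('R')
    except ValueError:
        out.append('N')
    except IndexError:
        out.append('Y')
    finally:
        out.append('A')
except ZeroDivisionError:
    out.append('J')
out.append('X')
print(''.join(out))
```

Execution trace: 'A' (inner finally) → 'J' (outer except ZeroDivisionError) → 'X' (after the try/except). Output: AJX

Answer: AJX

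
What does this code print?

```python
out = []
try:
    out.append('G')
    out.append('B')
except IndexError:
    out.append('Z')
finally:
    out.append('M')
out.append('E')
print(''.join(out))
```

Execution trace: 'G' (try body) → 'B' (try body, no exception) → 'M' (finally) → 'E' (after the try/except). Output: GBME

Answer: GBME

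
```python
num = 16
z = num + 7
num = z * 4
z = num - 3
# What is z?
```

Trace:
`num = 16` → num = 16
`z = num + 7` → z = 23
`num = z * 4` → num = 92
`z = num - 3` → z = 89
So z = 89

Answer: 89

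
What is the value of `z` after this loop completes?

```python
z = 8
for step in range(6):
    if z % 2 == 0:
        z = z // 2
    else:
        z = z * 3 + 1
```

Collatz-style transformation from 8
`z` takes the values: 8 → 4 → 2 → 1 → 4 → 2 → 1

Answer: 1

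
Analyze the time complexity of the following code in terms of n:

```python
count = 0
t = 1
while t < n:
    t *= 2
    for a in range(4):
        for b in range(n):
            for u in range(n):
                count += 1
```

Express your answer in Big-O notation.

Each loop level contributes: log n × 1 × n × n. Multiplying the contributions gives O(n^2 log n).

Answer: O(n^2 log n)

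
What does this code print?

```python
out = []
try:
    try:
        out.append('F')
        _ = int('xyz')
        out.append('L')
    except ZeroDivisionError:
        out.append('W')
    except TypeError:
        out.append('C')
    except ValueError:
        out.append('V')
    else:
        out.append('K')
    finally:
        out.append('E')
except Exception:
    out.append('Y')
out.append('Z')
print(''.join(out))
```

Execution trace: 'F' (inner try body) → 'V' (inner except ValueError) → 'E' (inner finally) → 'Z' (after the try/except). Output: FVEZ

Answer: FVEZ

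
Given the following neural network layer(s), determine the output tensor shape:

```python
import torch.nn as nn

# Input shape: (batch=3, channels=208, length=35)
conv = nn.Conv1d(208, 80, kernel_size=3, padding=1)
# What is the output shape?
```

Input: (3, 208, 35) -> Output: (3, 80, 35)

Answer: (3, 80, 35)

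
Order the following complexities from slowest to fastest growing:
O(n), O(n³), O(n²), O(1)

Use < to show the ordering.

Ordered by growth rate: O(1) < O(n) < O(n²) < O(n³)

Answer: O(1) < O(n) < O(n²) < O(n³)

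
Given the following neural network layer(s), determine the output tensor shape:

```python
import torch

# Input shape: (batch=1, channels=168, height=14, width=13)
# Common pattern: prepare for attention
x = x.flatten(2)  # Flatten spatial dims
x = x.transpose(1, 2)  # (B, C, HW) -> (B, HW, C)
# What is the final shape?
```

Input: (1, 168, 14, 13) -> after flatten(2): (1, 168, 182) -> Output: (1, 182, 168)

Answer: (1, 182, 168)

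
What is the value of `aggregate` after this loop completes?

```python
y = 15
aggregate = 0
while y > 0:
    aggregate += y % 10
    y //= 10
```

Sum digits of 15
`aggregate` takes the values: 0 → 5 → 6

Answer: 6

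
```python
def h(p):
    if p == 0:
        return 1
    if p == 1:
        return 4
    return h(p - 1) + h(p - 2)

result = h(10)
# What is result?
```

Build up from base cases: h(0)=1, h(1)=4, h(2)=5, h(3)=9, h(4)=14, h(5)=23, h(6)=37, ..., h(10)=254

Answer: 254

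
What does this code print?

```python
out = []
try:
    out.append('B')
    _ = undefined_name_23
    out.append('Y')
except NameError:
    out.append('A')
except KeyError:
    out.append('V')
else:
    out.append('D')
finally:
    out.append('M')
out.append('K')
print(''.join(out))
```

Execution trace: 'B' (try body) → 'A' (except NameError) → 'M' (finally) → 'K' (after the try/except). Output: BAMK

Answer: BAMK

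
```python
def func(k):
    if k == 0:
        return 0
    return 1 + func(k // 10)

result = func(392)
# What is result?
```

Count of digits of 392: 3

Answer: 3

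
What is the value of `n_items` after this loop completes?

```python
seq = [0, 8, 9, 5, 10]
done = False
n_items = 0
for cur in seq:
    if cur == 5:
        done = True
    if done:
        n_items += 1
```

Count elements after first 5 in [0, 8, 9, 5, 10]
`n_items` takes the values: 0 → 1 → 2

Answer: 2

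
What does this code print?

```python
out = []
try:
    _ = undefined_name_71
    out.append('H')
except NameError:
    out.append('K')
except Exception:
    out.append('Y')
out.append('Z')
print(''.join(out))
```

Execution trace: 'K' (except NameError) → 'Z' (after the try/except). Output: KZ

Answer: KZ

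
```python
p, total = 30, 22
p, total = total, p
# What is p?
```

Trace:
`p, total = 30, 22` → p = 30; total = 22
`p, total = total, p` → p = 22; total = 30
So p = 22

Answer: 22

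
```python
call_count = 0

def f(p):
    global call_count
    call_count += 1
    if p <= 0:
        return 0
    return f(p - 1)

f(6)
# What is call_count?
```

Linear recursion stepping by 1: 7 calls from p=6 down to ≤0.

Answer: 7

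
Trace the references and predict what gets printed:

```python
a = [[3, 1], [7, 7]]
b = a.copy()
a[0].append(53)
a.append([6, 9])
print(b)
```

Key concept: shallow copy with nested lists.
Step by step:
`a = [[3, 1], [7, 7]]` → a = [[3, 1], [7, 7]]
`b = a.copy()` → b = [[3, 1], [7, 7]]
`a[0].append(53)` → a = [[3, 1, 53], [7, 7]]; b = [[3, 1, 53], [7, 7]]
`a.append([6, 9])` → a = [[3, 1, 53], [7, 7], [6, 9]]
`print(b)` → prints [[3, 1, 53], [7, 7]]

Answer: [[3, 1, 53], [7, 7]]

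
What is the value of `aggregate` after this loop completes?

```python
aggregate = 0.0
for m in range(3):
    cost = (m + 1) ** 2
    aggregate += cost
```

Sum of squared losses 1² + 2² + ... + 3²
`aggregate` takes the values: 0.0 → 1.0 → 5.0 → 14.0

Answer: 14.0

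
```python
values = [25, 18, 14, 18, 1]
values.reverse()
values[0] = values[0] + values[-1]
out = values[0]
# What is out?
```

Trace:
`values = [25, 18, 14, 18, 1]` → values = [25, 18, 14, 18, 1]
`values.reverse()` → values = [1, 18, 14, 18, 25]
`values[0] = values[0] + values[-1]` → values = [26, 18, 14, 18, 25]
`out = values[0]` → out = 26
So out = 26

Answer: 26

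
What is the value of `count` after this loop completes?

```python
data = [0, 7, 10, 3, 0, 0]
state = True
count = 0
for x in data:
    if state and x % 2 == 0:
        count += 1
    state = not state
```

Count even values at even positions
`count` takes the values: 0 → 1 → 2 → 3

Answer: 3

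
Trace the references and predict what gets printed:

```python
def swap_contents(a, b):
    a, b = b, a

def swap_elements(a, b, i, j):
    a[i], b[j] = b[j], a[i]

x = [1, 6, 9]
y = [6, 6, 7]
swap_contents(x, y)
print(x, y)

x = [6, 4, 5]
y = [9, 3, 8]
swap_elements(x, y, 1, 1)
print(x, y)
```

Key concept: parameter rebinding vs mutation.
Step by step:
`x = [1, 6, 9]` → x = [1, 6, 9]
`y = [6, 6, 7]` → y = [6, 6, 7]
`swap_contents(x, y)` → no visible change to tracked variables
`print(x, y)` → prints [1, 6, 9] [6, 6, 7]
`x = [6, 4, 5]` → x = [6, 4, 5]
`y = [9, 3, 8]` → y = [9, 3, 8]
`swap_elements(x, y, 1, 1)` → x = [6, 3, 5]; y = [9, 4, 8]
`print(x, y)` → prints [6, 3, 5] [9, 4, 8]

Answer:
[1, 6, 9] [6, 6, 7]
[6, 3, 5] [9, 4, 8]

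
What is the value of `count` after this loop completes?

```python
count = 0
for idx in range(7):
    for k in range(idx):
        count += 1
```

Triangle number: 0+1+2+...+6
`count` takes the values: 0 → 1 → 2 → 3 → 4 → 5 → 6 → 7 → 8 → 9 → 10 → 11 → 12 → 13 → 14 → 15 → 16 → 17 → 18 → 19 → 20 → 21

Answer: 21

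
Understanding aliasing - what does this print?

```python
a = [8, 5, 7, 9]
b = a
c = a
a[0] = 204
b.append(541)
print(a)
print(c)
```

Key concept: multiple aliases.
Step by step:
`a = [8, 5, 7, 9]` → a = [8, 5, 7, 9]
`b = a` → b = [8, 5, 7, 9] (same object as a)
`c = a` → c = [8, 5, 7, 9] (same object as a, b)
`a[0] = 204` → a = [204, 5, 7, 9] (same object as b, c); b = [204, 5, 7, 9] (same object as a, c); c = [204, 5, 7, 9] (same object as a, b)
`b.append(541)` → a = [204, 5, 7, 9, 541] (same object as b, c); b = [204, 5, 7, 9, 541] (same object as a, c); c = [204, 5, 7, 9, 541] (same object as a, b)
`print(a)` → prints [204, 5, 7, 9, 541]
`print(c)` → prints [204, 5, 7, 9, 541]

Answer:
[204, 5, 7, 9, 541]
[204, 5, 7, 9, 541]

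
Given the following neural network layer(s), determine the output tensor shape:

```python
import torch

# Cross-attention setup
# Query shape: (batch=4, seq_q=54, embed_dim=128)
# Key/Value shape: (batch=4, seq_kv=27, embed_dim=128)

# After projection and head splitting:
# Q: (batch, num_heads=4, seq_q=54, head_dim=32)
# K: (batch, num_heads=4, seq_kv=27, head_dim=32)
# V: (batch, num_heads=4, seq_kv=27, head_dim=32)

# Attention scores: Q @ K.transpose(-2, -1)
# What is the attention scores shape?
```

Input: (4, 54, 128) -> Output: (4, 4, 54, 27)

Answer: (4, 4, 54, 27)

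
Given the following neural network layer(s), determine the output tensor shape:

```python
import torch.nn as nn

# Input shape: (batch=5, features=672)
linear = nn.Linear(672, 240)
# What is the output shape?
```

Input: (5, 672) -> Output: (5, 240)

Answer: (5, 240)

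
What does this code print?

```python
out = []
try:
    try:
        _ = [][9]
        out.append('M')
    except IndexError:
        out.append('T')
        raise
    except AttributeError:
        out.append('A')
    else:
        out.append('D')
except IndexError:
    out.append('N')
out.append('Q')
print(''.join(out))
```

Execution trace: 'T' (inner except IndexError) → 'N' (outer except IndexError) → 'Q' (after the try/except). Output: TNQ

Answer: TNQ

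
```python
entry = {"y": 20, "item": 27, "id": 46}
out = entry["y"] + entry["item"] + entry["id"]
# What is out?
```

Trace:
`entry = {"y": 20, "item": 27, "id": 46}` → entry = {'y': 20, 'item': 27, 'id': 46}
`out = entry["y"] + entry["item"] + entry["id"]` → out = 93
So out = 93

Answer: 93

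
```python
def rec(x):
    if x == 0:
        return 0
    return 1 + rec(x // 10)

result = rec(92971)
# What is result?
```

Count of digits of 92971: 5

Answer: 5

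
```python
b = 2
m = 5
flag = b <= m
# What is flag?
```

Trace:
`b = 2` → b = 2
`m = 5` → m = 5
`flag = b <= m` → flag = True
So flag = True

Answer: True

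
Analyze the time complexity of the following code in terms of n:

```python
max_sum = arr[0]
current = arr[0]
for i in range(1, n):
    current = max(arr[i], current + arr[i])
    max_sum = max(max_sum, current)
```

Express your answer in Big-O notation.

This is Kadane's algorithm for maximum subarray. Time complexity: O(n).

Answer: O(n)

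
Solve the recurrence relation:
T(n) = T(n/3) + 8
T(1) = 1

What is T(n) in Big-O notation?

Each step divides n by 3 and adds 8. After log_3(n) steps we reach T(1)=1. So T(n) = 8·log_3(n) + 1 = O(log n).

Answer: O(log n)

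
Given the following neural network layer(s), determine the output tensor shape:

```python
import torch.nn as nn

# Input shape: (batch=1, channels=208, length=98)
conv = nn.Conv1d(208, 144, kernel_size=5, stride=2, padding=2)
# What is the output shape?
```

Input: (1, 208, 98) -> Output: (1, 144, 49)

Answer: (1, 144, 49)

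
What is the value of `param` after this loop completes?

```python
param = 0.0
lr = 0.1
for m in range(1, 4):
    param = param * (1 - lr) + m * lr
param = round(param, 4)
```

Moving average with lr=0.1
`param` takes the values: 0.0 → 0.1 → 0.29 → 0.561

Answer: 0.561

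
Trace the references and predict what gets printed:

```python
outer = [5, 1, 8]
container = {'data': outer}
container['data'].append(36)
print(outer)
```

Key concept: dict holds reference to list.
Step by step:
`outer = [5, 1, 8]` → outer = [5, 1, 8]
`container = {'data': outer}` → container = {'data': [5, 1, 8]}
`container['data'].append(36)` → outer = [5, 1, 8, 36]; container = {'data': [5, 1, 8, 36]}
`print(outer)` → prints [5, 1, 8, 36]

Answer: [5, 1, 8, 36]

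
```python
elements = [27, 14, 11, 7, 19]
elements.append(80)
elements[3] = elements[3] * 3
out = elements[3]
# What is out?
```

Trace:
`elements = [27, 14, 11, 7, 19]` → elements = [27, 14, 11, 7, 19]
`elements.append(80)` → elements = [27, 14, 11, 7, 19, 80]
`elements[3] = elements[3] * 3` → elements = [27, 14, 11, 21, 19, 80]
`out = elements[3]` → out = 21
So out = 21

Answer: 21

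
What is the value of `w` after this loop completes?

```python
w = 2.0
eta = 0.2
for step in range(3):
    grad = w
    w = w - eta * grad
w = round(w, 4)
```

Gradient descent: w = 2.0 * (1 - 0.2)^3
`w` takes the values: 2.0 → 1.6 → 1.28 → 1.024

Answer: 1.024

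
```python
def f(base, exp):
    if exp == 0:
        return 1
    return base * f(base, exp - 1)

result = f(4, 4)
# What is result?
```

f(4, 4) = 4 * 4 * 4 * 4 = 256

Answer: 256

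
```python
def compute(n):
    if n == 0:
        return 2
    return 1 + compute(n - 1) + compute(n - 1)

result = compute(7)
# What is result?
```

compute(n) = 1 + 2·compute(n-1), compute(0)=2. Closed form: (2+1)·2^7 - 1 = 383.

Answer: 383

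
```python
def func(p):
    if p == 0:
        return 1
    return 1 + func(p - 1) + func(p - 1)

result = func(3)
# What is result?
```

func(p) = 1 + 2·func(p-1), func(0)=1. Closed form: (1+1)·2^3 - 1 = 15.

Answer: 15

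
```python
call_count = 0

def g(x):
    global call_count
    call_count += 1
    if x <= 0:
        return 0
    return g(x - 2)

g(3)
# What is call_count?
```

Linear recursion stepping by 2: 3 calls from x=3 down to ≤0.

Answer: 3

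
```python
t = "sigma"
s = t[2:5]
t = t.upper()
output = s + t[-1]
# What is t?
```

Trace:
`t = "sigma"` → t = 'sigma'
`s = t[2:5]` → s = 'gma'
`t = t.upper()` → t = 'SIGMA'
`output = s + t[-1]` → output = 'gmaA'
So t = 'SIGMA'

Answer: 'SIGMA'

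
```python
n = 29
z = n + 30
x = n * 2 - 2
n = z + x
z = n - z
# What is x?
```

Trace:
`n = 29` → n = 29
`z = n + 30` → z = 59
`x = n * 2 - 2` → x = 56
`n = z + x` → n = 115
`z = n - z` → z = 56
So x = 56

Answer: 56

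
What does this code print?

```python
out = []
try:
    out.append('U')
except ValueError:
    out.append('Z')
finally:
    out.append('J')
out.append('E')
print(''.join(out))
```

Execution trace: 'U' (try body, no exception) → 'J' (finally) → 'E' (after the try/except). Output: UJE

Answer: UJE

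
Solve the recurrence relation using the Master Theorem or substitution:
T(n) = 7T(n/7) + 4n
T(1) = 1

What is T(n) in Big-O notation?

By Master Theorem: a=7, b=7, f(n)=4n. Since log_7(7) = 1 and f(n) = Θ(n^1), Case 2 applies. T(n) = O(n log n).

Answer: O(n log n)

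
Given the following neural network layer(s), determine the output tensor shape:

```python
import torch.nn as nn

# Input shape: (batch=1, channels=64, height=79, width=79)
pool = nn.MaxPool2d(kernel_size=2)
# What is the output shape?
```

Input: (1, 64, 79, 79) -> Output: (1, 64, 39, 39)

Answer: (1, 64, 39, 39)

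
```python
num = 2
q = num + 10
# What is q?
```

Trace:
`num = 2` → num = 2
`q = num + 10` → q = 12
So q = 12

Answer: 12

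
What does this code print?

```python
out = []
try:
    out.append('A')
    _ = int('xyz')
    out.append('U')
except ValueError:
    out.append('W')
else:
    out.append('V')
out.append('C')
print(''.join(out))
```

Execution trace: 'A' (try body) → 'W' (except ValueError) → 'C' (after the try/except). Output: AWC

Answer: AWC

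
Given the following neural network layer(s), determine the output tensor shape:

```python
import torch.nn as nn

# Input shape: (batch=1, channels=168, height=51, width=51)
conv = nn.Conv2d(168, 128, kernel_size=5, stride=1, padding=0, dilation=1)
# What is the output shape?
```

Input: (1, 168, 51, 51) -> Output: (1, 128, 47, 47)

Answer: (1, 128, 47, 47)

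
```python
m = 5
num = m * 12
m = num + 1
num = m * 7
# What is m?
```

Trace:
`m = 5` → m = 5
`num = m * 12` → num = 60
`m = num + 1` → m = 61
`num = m * 7` → num = 427
So m = 61

Answer: 61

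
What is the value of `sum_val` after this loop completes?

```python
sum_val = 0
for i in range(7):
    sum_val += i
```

Sum of 0 to 6 = 21
`sum_val` takes the values: 0 → 1 → 3 → 6 → 10 → 15 → 21

Answer: 21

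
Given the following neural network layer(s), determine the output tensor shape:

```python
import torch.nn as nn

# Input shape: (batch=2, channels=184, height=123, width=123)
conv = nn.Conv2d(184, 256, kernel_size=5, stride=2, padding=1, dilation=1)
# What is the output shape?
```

Input: (2, 184, 123, 123) -> Output: (2, 256, 61, 61)

Answer: (2, 256, 61, 61)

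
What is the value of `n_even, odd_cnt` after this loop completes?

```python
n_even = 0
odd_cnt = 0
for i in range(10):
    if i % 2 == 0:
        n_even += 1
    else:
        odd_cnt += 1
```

Count evens and odds in range(10)
`n_even, odd_cnt` takes the values: (0, 0) → (1, 0) → (1, 1) → (2, 1) → (2, 2) → (3, 2) → (3, 3) → (4, 3) → (4, 4) → (5, 4) → (5, 5)

Answer: 5, 5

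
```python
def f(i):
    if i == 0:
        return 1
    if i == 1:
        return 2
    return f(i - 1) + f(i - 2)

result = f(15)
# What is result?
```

Build up from base cases: f(0)=1, f(1)=2, f(2)=3, f(3)=5, f(4)=8, f(5)=13, f(6)=21, ..., f(15)=1597

Answer: 1597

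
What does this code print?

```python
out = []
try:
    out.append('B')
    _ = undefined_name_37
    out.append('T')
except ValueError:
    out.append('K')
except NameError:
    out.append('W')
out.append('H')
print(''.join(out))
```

Execution trace: 'B' (try body) → 'W' (except NameError) → 'H' (after the try/except). Output: BWH

Answer: BWH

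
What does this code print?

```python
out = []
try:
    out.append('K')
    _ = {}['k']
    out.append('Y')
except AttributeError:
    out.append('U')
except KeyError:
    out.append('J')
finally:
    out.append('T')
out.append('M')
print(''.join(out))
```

Execution trace: 'K' (try body) → 'J' (except KeyError) → 'T' (finally) → 'M' (after the try/except). Output: KJTM

Answer: KJTM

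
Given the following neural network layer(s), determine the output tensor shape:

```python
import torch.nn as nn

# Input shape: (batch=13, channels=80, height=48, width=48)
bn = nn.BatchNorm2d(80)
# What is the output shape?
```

Input: (13, 80, 48, 48) -> Output: (13, 80, 48, 48)

Answer: (13, 80, 48, 48)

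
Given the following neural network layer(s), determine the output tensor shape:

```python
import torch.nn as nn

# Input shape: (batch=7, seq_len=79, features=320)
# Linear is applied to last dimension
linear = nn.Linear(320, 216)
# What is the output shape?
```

Input: (7, 79, 320) -> Output: (7, 79, 216)

Answer: (7, 79, 216)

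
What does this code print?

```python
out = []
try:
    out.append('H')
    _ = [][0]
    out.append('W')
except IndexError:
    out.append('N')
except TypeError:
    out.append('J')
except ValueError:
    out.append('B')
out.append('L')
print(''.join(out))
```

Execution trace: 'H' (try body) → 'N' (except IndexError) → 'L' (after the try/except). Output: HNL

Answer: HNL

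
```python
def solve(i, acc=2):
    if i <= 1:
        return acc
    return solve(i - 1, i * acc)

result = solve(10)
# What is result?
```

Accumulator trace (n, acc): (10, 2) -> (9, 20) -> (8, 180) -> (7, 1440) -> (6, 10080) -> (5, 60480) -> (4, 302400) -> (3, 1209600) -> (2, 3628800) -> (1, 7257600) -> return 7257600

Answer: 7257600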